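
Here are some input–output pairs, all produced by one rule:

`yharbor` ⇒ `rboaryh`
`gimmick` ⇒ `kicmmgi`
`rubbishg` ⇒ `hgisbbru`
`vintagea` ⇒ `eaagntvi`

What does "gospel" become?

elspgo

What's happening: swap each adjacent pair of characters (1↔2, 3↔4, ...), then reverse the string.
So "gospel" becomes "elspgo".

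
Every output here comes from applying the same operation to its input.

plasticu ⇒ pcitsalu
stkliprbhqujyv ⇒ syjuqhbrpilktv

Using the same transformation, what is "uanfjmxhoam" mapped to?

The rule is to swap the first and last characters, then reverse the string.
For "uanfjmxhoam", step one produces "manfjmxhoau"; step two turns that into "uaohxmjfnam".

uaohxmjfnam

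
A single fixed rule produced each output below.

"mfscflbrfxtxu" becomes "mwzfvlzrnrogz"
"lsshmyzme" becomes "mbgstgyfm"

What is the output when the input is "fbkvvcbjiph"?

eppwvdcjbzv

The rule is to move the first 2 characters to the end (rotate left by 2), then shift every letter 6 places backward in the alphabet (wrapping around).
Working it through for "fbkvvcbjiph": intermediate "kvvcbjiphfb", final "eppwvdcjbzv".
(Check on "lsshmyzme": → "shmyzmels" → "mbgstgyfm" ✓)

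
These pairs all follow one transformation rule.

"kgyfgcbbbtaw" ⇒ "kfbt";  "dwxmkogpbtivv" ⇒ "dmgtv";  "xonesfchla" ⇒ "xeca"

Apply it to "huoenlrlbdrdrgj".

herdr

Looking at the pairs, the operation is to keep one character in every 3, starting at position 1 (positions 1st, 4th, 7th, ...).
So "huoenlrlbdrdrgj" becomes "herdr".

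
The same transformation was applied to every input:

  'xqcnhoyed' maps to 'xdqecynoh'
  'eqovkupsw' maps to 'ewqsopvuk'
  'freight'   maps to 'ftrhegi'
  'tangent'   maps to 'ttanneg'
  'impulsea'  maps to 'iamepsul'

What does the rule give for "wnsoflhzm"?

Looking at the pairs, the operation is to take characters alternately from the front and the back (1st, last, 2nd, 2nd-last, ...).
For "wnsoflhzm" the result is "wmnzsholf".

wmnzsholf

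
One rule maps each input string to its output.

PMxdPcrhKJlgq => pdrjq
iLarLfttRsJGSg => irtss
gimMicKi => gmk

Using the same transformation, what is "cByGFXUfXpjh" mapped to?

cgup

The rule is to keep one character in every 3, starting at position 1 (positions 1st, 4th, 7th, ...), then convert every letter to lowercase.
On "cByGFXUfXpjh": the first step gives "cGUp", and the second then gives "cgup".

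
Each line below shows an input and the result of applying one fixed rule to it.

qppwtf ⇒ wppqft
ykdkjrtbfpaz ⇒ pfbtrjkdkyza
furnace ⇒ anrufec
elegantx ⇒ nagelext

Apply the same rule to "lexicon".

The pattern: reverse the string, then move the first 2 characters to the end (rotate left by 2).
Applying both steps to "lexicon": "nocixel", then "cixelno".
(Check on "elegantx": → "xtnagele" → "nagelext" ✓)

cixelno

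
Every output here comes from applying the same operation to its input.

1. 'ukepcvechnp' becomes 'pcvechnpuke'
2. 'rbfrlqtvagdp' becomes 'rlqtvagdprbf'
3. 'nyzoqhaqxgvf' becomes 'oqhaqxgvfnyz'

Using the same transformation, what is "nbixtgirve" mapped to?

In each case the input is transformed by: move the first 3 characters to the end (rotate left by 3).
Applying that to "nbixtgirve" gives "xtgirvenbi".

xtgirvenbi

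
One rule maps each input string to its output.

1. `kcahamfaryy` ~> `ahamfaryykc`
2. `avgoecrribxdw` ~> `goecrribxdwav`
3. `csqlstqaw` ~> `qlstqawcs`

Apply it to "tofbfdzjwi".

Looking at the pairs, the operation is to move the first 2 characters to the end (rotate left by 2).
So "tofbfdzjwi" becomes "fbfdzjwito".

fbfdzjwito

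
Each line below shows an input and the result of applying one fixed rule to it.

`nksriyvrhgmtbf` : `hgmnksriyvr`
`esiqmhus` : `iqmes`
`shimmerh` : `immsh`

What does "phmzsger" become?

mzsph

Looking at the pairs, the operation is to delete the last 3 characters, then move the last 3 characters to the front (rotate right by 3).
"phmzsger" → "phmzs" → "mzsph".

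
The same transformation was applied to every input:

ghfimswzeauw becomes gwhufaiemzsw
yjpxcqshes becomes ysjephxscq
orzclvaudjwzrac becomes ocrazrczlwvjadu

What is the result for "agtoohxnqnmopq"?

Looking at the pairs, the operation is to take characters alternately from the front and the back (1st, last, 2nd, 2nd-last, ...).
On "agtoohxnqnmopq" that produces "aqgptoomonhqxn".

aqgptoomonhqxn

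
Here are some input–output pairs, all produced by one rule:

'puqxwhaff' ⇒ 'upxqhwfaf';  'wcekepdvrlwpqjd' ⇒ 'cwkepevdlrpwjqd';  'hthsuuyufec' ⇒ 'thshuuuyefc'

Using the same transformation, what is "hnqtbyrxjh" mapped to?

The rule is to swap each adjacent pair of characters (1↔2, 3↔4, ...).
"hnqtbyrxjh" → "nhtqybxrhj".

nhtqybxrhj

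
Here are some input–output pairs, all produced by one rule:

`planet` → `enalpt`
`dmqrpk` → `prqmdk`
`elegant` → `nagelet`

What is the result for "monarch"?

cranomh

Rule — reverse the string, then move the first character to the end.
Starting from "monarch": after the first operation, "hcranom"; after the second, "cranomh".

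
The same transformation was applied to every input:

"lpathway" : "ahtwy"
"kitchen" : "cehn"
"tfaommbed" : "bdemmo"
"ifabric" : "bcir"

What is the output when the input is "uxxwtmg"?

gmtw

Looking at the pairs, the operation is to delete the first 3 characters, then sort the characters into alphabetical order.
"uxxwtmg" → "gmtw".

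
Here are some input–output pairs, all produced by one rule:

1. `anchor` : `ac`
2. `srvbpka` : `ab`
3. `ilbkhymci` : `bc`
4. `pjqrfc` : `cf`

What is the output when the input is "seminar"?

Each output is the input with this applied: sort the characters into alphabetical order, then keep only the first 2 characters.
For "seminar", step one produces "aeimnrs"; step two turns that into "ae".

ae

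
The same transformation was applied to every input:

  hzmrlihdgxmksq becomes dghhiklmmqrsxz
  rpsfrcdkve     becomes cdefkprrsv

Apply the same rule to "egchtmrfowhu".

Looking at the pairs, the operation is to sort the characters into alphabetical order.
Applying that to "egchtmrfowhu" gives "cefghhmortuw".

cefghhmortuw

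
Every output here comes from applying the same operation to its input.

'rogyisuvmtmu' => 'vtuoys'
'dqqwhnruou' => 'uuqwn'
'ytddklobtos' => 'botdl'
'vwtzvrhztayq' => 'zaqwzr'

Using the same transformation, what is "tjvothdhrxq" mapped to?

hxjoh

In each case the input is transformed by: keep every other character starting from the second (positions 2nd, 4th, 6th, ...), then move the first 3 characters to the end (rotate left by 3).
Starting from "tjvothdhrxq": after the first operation, "johhx"; after the second, "hxjoh".
(Check on "ytddklobtos": → "tdlbo" → "botdl" ✓)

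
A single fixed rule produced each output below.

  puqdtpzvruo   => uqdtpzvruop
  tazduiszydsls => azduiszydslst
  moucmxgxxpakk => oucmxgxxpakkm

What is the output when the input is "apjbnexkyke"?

pjbnexkykea

What's happening: move the first character to the end.
On "apjbnexkyke" that produces "pjbnexkykea".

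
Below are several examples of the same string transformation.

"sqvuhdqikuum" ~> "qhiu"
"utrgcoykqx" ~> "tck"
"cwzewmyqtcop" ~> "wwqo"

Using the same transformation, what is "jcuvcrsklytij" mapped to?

In each case the input is transformed by: keep one character in every 3, starting at position 2 (positions 2nd, 5th, 8th, ...).
On "jcuvcrsklytij" that produces "cckt".

cckt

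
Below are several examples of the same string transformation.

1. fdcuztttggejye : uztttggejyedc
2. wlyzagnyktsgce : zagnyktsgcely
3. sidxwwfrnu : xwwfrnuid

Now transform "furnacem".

The transformation: delete the first character, then move the first 2 characters to the end (rotate left by 2).
For "furnacem", step one produces "urnacem"; step two turns that into "nacemur".

nacemur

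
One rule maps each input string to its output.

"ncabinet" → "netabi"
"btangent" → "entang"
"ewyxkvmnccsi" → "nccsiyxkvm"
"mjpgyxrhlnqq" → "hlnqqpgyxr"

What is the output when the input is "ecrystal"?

Looking at the pairs, the operation is to delete the first 2 characters, then swap the front and back halves of the string.
"ecrystal" → "rystal" → "talrys".

talrys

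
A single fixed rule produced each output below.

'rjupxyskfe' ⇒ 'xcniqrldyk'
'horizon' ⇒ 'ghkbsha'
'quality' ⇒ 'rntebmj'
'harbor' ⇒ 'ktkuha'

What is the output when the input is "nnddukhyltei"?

bgwwndaremxg

The rule is to shift every letter 7 places backward in the alphabet (wrapping around), then swap the first and last characters.
Starting from "nnddukhyltei": after the first operation, "ggwwndaremxb"; after the second, "bgwwndaremxg".
(Check on "harbor": → "atkuhk" → "ktkuha" ✓)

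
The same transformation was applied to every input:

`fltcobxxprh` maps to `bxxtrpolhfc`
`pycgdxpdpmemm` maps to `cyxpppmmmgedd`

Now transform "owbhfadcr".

awrohfdcb

The transformation: sort the characters into reverse alphabetical order, then move the last character to the front.
For "owbhfadcr", step one produces "wrohfdcba"; step two turns that into "awrohfdcb".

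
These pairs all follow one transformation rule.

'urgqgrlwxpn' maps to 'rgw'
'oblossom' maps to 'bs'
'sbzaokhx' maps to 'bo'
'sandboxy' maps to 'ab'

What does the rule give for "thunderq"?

Each output is the input with this applied: delete the last character, then keep one character in every 3, starting at position 2 (positions 2nd, 5th, 8th, ...).
On "thunderq": the first step gives "thunder", and the second then gives "hd".

hd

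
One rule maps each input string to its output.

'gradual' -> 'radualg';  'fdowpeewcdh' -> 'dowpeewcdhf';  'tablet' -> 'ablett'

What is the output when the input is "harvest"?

Rule — move the first character to the end.
"harvest" → "arvesth".

arvesth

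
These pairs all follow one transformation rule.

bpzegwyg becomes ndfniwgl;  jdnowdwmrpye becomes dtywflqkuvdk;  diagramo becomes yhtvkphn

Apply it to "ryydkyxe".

The transformation: shift every letter 7 places forward in the alphabet (wrapping around), then swap the front and back halves of the string.
Applying that to "ryydkyxe" gives "rfelyffk".

rfelyffk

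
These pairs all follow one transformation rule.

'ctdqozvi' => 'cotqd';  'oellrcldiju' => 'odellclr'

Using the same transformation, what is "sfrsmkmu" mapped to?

The rule is to delete the last 3 characters, then take characters alternately from the front and the back (1st, last, 2nd, 2nd-last, ...).
"sfrsmkmu" → "sfrsm" → "smfsr".
(Check on "ctdqozvi": → "ctdqo" → "cotqd" ✓)

smfsr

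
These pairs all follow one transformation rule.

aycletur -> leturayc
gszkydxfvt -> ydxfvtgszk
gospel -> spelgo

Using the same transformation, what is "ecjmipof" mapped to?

Each output is the input with this applied: move the last character to the front, then swap the front and back halves of the string.
For "ecjmipof", step one produces "fecjmipo"; step two turns that into "mipofecj".

mipofecj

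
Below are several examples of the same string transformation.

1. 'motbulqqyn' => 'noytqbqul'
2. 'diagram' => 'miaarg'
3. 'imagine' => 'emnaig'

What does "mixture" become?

The pattern: take characters alternately from the front and the back (1st, last, 2nd, 2nd-last, ...), then delete the first character.
Starting from "mixture": after the first operation, "meirxut"; after the second, "eirxut".

eirxut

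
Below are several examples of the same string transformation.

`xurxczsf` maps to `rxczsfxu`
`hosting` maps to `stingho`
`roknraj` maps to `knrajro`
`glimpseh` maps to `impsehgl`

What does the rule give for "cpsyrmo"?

The transformation: move the first 2 characters to the end (rotate left by 2).
On "cpsyrmo" that produces "syrmocp".

syrmocp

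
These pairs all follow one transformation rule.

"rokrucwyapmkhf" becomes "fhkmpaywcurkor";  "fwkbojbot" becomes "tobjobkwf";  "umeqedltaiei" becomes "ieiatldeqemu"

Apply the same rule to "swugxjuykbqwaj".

Each output is the input with this applied: reverse the string.
Doing the same to "swugxjuykbqwaj": "jawqbkyujxguws".

jawqbkyujxguws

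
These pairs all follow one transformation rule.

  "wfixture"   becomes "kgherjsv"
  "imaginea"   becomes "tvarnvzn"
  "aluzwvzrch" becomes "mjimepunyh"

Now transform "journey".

earlwbh

Each output is the input with this applied: shift every letter 13 places forward in the alphabet (wrapping around) — i.e. ROT13, then move the first 3 characters to the end (rotate left by 3).
"journey" → "earlwbh".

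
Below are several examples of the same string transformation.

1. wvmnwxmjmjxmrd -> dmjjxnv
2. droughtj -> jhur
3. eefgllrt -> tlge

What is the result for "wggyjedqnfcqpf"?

fqfqeyg

The rule is to keep every other character starting from the second (positions 2nd, 4th, 6th, ...), then reverse the string.
Applying both steps to "wggyjedqnfcqpf": "gyeqfqf", then "fqfqeyg".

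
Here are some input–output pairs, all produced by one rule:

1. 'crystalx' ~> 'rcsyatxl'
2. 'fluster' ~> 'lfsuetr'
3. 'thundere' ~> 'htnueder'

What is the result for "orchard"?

What's happening: swap each adjacent pair of characters (1↔2, 3↔4, ...).
Doing the same to "orchard": "rohcrad".

rohcrad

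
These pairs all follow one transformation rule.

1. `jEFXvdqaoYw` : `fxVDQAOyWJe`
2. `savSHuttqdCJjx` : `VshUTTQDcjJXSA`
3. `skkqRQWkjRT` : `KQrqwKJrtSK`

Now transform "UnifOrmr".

IFoRMRuN

In each case the input is transformed by: flip the case of every letter, then move the first 2 characters to the end (rotate left by 2).
Working it through for "UnifOrmr": intermediate "uNIFoRMR", final "IFoRMRuN".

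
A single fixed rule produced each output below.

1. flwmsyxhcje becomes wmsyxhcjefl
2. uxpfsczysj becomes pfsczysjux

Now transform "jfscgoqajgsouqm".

scgoqajgsouqmjf

The transformation: move the first 2 characters to the end (rotate left by 2).
Applying that to "jfscgoqajgsouqm" gives "scgoqajgsouqmjf".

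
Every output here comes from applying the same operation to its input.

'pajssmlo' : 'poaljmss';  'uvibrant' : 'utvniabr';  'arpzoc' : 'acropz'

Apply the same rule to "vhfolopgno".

In each case the input is transformed by: take characters alternately from the front and the back (1st, last, 2nd, 2nd-last, ...).
For "vhfolopgno" the result is "vohnfgoplo".

vohnfgoplo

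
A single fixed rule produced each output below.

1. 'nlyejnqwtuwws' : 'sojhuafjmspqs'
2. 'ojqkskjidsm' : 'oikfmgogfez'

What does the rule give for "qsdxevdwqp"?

mlmoztarzs

Looking at the pairs, the operation is to move the last 2 characters to the front (rotate right by 2), then shift every letter 4 places backward in the alphabet (wrapping around).
Applying both steps to "qsdxevdwqp": "qpqsdxevdw", then "mlmoztarzs".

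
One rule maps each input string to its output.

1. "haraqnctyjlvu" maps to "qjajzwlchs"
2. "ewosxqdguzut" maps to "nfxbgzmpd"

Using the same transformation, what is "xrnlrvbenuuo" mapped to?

Rule — delete the last 3 characters, then shift every letter 9 places forward in the alphabet (wrapping around).
For "xrnlrvbenuuo", step one produces "xrnlrvben"; step two turns that into "gawuaeknw".

gawuaeknw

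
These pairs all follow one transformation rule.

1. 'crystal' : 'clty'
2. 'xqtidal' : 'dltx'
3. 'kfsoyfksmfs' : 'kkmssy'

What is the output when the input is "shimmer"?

Rule — keep every other character starting from the first (positions 1st, 3rd, 5th, ...), then sort the characters into alphabetical order.
For "shimmer", step one produces "simr"; step two turns that into "imrs".

imrs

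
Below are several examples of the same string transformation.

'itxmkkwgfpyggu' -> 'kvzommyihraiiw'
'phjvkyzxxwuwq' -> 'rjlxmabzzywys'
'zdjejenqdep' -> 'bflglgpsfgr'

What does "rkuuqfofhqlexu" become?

tmwwshqhjsngzw

The rule is to shift every letter 2 places forward in the alphabet (wrapping around).
For "rkuuqfofhqlexu" the result is "tmwwshqhjsngzw".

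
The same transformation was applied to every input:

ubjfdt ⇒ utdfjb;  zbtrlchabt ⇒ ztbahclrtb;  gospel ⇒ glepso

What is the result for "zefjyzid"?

The pattern: reverse the string, then move the last character to the front.
On "zefjyzid": the first step gives "dizyjfez", and the second then gives "zdizyjfe".

zdizyjfe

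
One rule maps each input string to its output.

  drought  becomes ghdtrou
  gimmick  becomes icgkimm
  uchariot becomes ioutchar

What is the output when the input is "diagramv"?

The pattern: swap the first and last characters, then move the last 3 characters to the front (rotate right by 3).
"diagramv" → "viagramd" → "amdviagr".
(Check on "uchariot": → "tchariou" → "ioutchar" ✓)

amdviagr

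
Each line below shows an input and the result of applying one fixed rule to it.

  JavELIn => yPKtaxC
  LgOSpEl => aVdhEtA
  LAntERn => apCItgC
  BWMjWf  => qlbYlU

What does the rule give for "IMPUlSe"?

xbejAhT

The rule is to shift every letter 11 places backward in the alphabet (wrapping around), then flip the case of every letter.
On "IMPUlSe": the first step gives "XBEJaHt", and the second then gives "xbejAhT".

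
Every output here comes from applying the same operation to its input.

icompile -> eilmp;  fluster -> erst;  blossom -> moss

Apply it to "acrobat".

What's happening: delete the first 3 characters, then sort the characters into alphabetical order.
For "acrobat" the result is "abot".

abot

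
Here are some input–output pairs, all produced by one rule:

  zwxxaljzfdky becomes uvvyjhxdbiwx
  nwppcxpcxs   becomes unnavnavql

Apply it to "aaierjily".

The rule is to move the first character to the end, then shift every letter 2 places backward in the alphabet (wrapping around).
"aaierjily" → "aierjilya" → "ygcphgjwy".

ygcphgjwy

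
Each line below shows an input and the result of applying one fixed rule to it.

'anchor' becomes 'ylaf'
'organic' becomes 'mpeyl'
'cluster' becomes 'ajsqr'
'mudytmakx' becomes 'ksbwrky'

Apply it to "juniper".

In each case the input is transformed by: shift every letter 2 places backward in the alphabet (wrapping around), then delete the last 2 characters.
Working it through for "juniper": intermediate "hslgncp", final "hslgn".
(Check on "anchor": → "ylafmp" → "ylaf" ✓)

hslgn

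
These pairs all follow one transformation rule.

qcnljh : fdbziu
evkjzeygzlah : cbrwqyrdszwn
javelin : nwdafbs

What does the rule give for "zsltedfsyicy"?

dlwvxkqauqrk

The rule is to shift every letter 8 places backward in the alphabet (wrapping around), then move the first 2 characters to the end (rotate left by 2).
"zsltedfsyicy" → "rkdlwvxkqauq" → "dlwvxkqauqrk".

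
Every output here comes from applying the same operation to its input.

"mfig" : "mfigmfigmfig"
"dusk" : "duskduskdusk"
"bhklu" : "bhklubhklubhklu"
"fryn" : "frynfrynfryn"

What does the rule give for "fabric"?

fabricfabricfabric

Rule — write the whole string 3 times in a row.
For "fabric" the result is "fabricfabricfabric".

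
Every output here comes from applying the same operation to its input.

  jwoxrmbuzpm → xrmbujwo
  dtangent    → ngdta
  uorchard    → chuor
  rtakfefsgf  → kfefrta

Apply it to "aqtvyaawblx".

vyaawaqt

The pattern: delete the last 3 characters, then move the first 3 characters to the end (rotate left by 3).
"aqtvyaawblx" → "aqtvyaaw" → "vyaawaqt".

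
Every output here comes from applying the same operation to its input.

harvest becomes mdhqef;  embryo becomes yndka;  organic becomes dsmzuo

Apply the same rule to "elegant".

Each output is the input with this applied: shift every letter 12 places forward in the alphabet (wrapping around), then delete the first character.
For "elegant", step one produces "qxqsmzf"; step two turns that into "xqsmzf".
(Check on "embryo": → "qyndka" → "yndka" ✓)

xqsmzf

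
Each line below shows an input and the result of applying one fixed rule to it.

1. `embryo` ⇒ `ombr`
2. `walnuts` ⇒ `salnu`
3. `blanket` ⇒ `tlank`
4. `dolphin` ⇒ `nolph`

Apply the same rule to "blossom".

mloss

What's happening: swap the first and last characters, then delete the last 2 characters.
For "blossom", step one produces "mlossob"; step two turns that into "mloss".
(Check on "walnuts": → "salnutw" → "salnu" ✓)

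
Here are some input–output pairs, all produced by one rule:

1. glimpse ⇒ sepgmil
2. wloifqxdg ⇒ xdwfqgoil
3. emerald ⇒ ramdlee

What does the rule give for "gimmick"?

mcmgkii

In each case the input is transformed by: sort the characters into reverse alphabetical order, then take characters alternately from the front and the back (1st, last, 2nd, 2nd-last, ...).
So "gimmick" becomes "mcmgkii".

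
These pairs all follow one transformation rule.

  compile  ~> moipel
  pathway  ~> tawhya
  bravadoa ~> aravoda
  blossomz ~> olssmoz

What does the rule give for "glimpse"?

Looking at the pairs, the operation is to delete the first character, then swap each adjacent pair of characters (1↔2, 3↔4, ...).
Applying both steps to "glimpse": "limpse", then "ilpmes".

ilpmes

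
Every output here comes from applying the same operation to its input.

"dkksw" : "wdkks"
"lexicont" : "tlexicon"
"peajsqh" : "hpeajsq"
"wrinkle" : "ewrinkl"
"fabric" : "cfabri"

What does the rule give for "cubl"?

lcub

The rule is to move the last character to the front.
For "cubl" the result is "lcub".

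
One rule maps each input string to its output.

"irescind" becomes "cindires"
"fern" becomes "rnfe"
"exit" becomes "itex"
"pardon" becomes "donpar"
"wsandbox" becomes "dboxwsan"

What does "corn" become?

rnco

Looking at the pairs, the operation is to swap the front and back halves of the string.
Doing the same to "corn": "rnco".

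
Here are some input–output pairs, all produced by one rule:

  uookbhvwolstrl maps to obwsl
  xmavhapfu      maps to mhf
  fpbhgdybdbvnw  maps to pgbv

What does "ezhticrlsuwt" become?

In each case the input is transformed by: keep one character in every 3, starting at position 2 (positions 2nd, 5th, 8th, ...).
So "ezhticrlsuwt" becomes "zilw".

zilw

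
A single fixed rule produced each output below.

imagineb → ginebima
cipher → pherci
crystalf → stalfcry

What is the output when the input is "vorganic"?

ganicvor

The transformation: swap the front and back halves of the string, then move the last character to the front.
On "vorganic": the first step gives "anicvorg", and the second then gives "ganicvor".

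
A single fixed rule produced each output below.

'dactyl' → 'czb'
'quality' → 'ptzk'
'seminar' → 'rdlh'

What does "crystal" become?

The rule is to delete the last 3 characters, then shift every letter 1 place backward in the alphabet (wrapping around).
For "crystal", step one produces "crys"; step two turns that into "bqxr".

bqxr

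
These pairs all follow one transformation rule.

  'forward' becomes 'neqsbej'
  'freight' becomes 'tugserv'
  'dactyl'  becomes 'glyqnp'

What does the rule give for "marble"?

oyrzne

Looking at the pairs, the operation is to shift every letter 13 places forward in the alphabet (wrapping around) — i.e. ROT13, then move the last 3 characters to the front (rotate right by 3).
Working it through for "marble": intermediate "zneoyr", final "oyrzne".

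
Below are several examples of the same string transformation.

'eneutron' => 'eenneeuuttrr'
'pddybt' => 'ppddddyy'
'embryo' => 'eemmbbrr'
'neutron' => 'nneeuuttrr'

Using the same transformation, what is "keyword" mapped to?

kkeeyywwoo

In each case the input is transformed by: delete the last 2 characters, then double every character.
Working it through for "keyword": intermediate "keywo", final "kkeeyywwoo".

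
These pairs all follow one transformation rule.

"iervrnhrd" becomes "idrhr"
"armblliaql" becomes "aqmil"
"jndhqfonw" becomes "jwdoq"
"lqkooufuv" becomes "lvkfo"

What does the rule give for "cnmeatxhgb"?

The transformation: keep every other character starting from the first (positions 1st, 3rd, 5th, ...), then take characters alternately from the front and the back (1st, last, 2nd, 2nd-last, ...).
So "cnmeatxhgb" becomes "cgmxa".
(Check on "lqkooufuv": → "lkofv" → "lvkfo" ✓)

cgmxa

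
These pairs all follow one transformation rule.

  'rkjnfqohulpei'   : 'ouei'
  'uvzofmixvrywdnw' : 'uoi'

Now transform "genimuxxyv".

eiu

The transformation: keep only the vowels.
For "genimuxxyv" the result is "eiu".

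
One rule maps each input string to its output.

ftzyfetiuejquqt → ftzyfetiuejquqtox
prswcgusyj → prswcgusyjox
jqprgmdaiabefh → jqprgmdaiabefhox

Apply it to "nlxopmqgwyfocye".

nlxopmqgwyfocyeox

The rule is to append "ox".
"nlxopmqgwyfocye" → "nlxopmqgwyfocyeox".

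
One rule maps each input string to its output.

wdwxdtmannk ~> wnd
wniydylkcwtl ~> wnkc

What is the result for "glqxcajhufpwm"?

umhc

In each case the input is transformed by: sort the characters into reverse alphabetical order, then keep one character in every 3, starting at position 3 (positions 3rd, 6th, 9th, ...).
Starting from "glqxcajhufpwm": after the first operation, "xwuqpmljhgfca"; after the second, "umhc".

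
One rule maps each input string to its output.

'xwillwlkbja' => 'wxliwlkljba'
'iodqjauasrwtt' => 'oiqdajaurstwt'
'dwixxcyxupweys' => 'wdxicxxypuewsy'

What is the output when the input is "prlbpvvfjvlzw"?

The transformation: swap each adjacent pair of characters (1↔2, 3↔4, ...).
Applying that to "prlbpvvfjvlzw" gives "rpblvpfvvjzlw".

rpblvpfvvjzlw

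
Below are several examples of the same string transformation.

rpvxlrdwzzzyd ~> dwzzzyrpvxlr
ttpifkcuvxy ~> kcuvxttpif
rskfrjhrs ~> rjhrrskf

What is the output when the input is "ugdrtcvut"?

The transformation: delete the last character, then swap the front and back halves of the string.
Applying both steps to "ugdrtcvut": "ugdrtcvu", then "tcvuugdr".
(Check on "ttpifkcuvxy": → "ttpifkcuvx" → "kcuvxttpif" ✓)

tcvuugdr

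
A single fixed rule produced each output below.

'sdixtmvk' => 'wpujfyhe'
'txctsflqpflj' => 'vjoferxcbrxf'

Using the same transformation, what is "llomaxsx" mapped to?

Looking at the pairs, the operation is to swap the first and last characters, then shift every letter 12 places forward in the alphabet (wrapping around).
"llomaxsx" → "xlomaxsl" → "jxaymjex".

jxaymjex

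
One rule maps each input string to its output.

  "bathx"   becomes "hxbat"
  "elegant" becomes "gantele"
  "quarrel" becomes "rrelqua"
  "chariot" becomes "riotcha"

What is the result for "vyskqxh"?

The pattern: move the first 3 characters to the end (rotate left by 3).
For "vyskqxh" the result is "kqxhvys".

kqxhvys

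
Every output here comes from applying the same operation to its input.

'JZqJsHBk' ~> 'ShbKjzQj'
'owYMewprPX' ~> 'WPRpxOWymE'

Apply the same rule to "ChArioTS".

In each case the input is transformed by: flip the case of every letter, then swap the front and back halves of the string.
Working it through for "ChArioTS": intermediate "cHaRIOts", final "IOtscHaR".

IOtscHaR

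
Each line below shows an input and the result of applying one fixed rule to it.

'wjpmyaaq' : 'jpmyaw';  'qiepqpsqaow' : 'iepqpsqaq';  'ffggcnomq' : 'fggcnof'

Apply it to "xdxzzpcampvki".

Each output is the input with this applied: delete the last 2 characters, then move the first character to the end.
"xdxzzpcampvki" → "xdxzzpcampv" → "dxzzpcampvx".

dxzzpcampvx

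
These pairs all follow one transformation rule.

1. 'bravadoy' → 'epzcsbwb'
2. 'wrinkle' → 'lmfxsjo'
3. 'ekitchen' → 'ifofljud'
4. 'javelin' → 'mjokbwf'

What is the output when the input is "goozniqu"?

jrvhppao

Rule — shift every letter 1 place forward in the alphabet (wrapping around), then move the last 3 characters to the front (rotate right by 3).
Doing the same to "goozniqu": "jrvhppao".
(Check on "wrinkle": → "xsjolmf" → "lmfxsjo" ✓)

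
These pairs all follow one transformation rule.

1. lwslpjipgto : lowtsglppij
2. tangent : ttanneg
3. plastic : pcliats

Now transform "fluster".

Looking at the pairs, the operation is to take characters alternately from the front and the back (1st, last, 2nd, 2nd-last, ...).
For "fluster" the result is "frleuts".

frleuts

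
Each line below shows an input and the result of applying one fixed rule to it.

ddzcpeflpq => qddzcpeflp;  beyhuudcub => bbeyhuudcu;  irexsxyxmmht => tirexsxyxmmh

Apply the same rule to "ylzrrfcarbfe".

eylzrrfcarbf

What's happening: move the last character to the front.
For "ylzrrfcarbfe" the result is "eylzrrfcarbf".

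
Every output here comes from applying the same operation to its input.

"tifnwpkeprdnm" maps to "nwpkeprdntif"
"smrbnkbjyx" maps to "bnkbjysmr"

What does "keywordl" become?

wordkey

Each output is the input with this applied: delete the last character, then move the first 3 characters to the end (rotate left by 3).
For "keywordl" the result is "wordkey".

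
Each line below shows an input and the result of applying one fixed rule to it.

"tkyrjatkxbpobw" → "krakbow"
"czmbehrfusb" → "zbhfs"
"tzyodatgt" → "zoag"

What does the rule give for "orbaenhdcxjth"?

What's happening: keep every other character starting from the second (positions 2nd, 4th, 6th, ...).
So "orbaenhdcxjth" becomes "randxt".

randxt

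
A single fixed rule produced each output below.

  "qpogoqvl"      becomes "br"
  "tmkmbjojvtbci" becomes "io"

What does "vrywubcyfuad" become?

What's happening: shift every letter 6 places forward in the alphabet (wrapping around), then keep only the last 2 characters.
For "vrywubcyfuad", step one produces "bxecahielagj"; step two turns that into "gj".

gj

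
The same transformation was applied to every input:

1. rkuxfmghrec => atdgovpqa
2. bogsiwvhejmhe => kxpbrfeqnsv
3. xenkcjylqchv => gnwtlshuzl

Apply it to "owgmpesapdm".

xfpvynbjy

What's happening: shift every letter 9 places forward in the alphabet (wrapping around), then delete the last 2 characters.
On "owgmpesapdm": the first step gives "xfpvynbjymv", and the second then gives "xfpvynbjy".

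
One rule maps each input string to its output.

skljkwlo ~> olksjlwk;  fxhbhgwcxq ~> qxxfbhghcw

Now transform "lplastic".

ciplalts

The rule is to move the last 2 characters to the front (rotate right by 2), then swap each adjacent pair of characters (1↔2, 3↔4, ...).
"lplastic" → "ciplalts".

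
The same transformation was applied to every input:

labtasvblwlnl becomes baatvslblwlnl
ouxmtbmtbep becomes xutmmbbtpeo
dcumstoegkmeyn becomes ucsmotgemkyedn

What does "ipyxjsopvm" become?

The transformation: move the first character to the end, then swap each adjacent pair of characters (1↔2, 3↔4, ...).
For "ipyxjsopvm", step one produces "pyxjsopvmi"; step two turns that into "ypjxosvpim".

ypjxosvpim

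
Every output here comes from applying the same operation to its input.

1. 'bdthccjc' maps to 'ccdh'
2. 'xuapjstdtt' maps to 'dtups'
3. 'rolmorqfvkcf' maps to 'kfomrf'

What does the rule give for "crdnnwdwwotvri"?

What's happening: move the last 3 characters to the front (rotate right by 3), then keep every other character starting from the first (positions 1st, 3rd, 5th, ...).
Starting from "crdnnwdwwotvri": after the first operation, "vricrdnnwdwwot"; after the second, "virnwwo".

virnwwo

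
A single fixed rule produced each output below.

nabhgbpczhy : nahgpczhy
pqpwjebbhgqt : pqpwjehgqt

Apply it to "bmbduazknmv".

Each output is the input with this applied: remove every "b".
For "bmbduazknmv" the result is "mduazknmv".

mduazknmv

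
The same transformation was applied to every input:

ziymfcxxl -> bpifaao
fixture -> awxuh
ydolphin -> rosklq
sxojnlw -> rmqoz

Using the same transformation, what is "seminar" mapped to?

plqdu

The pattern: shift every letter 3 places forward in the alphabet (wrapping around), then delete the first 2 characters.
Applying both steps to "seminar": "vhplqdu", then "plqdu".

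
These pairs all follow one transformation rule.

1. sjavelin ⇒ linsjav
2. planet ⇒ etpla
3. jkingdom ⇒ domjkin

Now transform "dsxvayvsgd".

vsgddsxva

What's happening: swap the front and back halves of the string, then delete the first character.
"dsxvayvsgd" → "vsgddsxva".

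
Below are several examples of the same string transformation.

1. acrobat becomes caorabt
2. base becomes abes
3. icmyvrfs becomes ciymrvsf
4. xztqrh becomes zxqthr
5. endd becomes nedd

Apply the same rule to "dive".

idev

In each case the input is transformed by: swap each adjacent pair of characters (1↔2, 3↔4, ...).
For "dive" the result is "idev".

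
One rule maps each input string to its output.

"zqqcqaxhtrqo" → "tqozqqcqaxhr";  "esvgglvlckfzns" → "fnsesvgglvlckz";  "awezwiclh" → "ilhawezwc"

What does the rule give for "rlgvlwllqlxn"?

qxnrlgvlwlll

The rule is to move the last 3 characters to the front (rotate right by 3), then swap the first and last characters.
Applying both steps to "rlgvlwllqlxn": "lxnrlgvlwllq", then "qxnrlgvlwlll".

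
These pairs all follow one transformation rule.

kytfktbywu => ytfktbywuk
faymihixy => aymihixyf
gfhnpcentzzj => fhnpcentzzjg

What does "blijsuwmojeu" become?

lijsuwmojeub

The transformation: move the first character to the end.
So "blijsuwmojeu" becomes "lijsuwmojeub".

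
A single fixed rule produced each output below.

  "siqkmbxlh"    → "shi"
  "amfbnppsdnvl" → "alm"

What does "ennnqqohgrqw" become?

ewn

Rule — take characters alternately from the front and the back (1st, last, 2nd, 2nd-last, ...), then keep only the first 3 characters.
So "ennnqqohgrqw" becomes "ewn".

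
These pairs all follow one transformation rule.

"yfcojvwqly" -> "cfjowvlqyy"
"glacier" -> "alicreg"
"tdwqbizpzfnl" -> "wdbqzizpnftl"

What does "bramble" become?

The rule is to move the first character to the end, then swap each adjacent pair of characters (1↔2, 3↔4, ...).
Working it through for "bramble": intermediate "rambleb", final "arbmelb".
(Check on "tdwqbizpzfnl": → "dwqbizpzfnlt" → "wdbqzizpnftl" ✓)

arbmelb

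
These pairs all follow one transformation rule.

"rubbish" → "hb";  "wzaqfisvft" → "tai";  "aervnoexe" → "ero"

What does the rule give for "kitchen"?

nt

Rule — move the last 3 characters to the front (rotate right by 3), then keep one character in every 3, starting at position 3 (positions 3rd, 6th, 9th, ...).
For "kitchen", step one produces "henkitc"; step two turns that into "nt".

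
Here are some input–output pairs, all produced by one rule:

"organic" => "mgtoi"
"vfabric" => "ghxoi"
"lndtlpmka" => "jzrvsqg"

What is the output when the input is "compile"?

What's happening: shift every letter 6 places forward in the alphabet (wrapping around), then delete the first 2 characters.
For "compile" the result is "svork".

svork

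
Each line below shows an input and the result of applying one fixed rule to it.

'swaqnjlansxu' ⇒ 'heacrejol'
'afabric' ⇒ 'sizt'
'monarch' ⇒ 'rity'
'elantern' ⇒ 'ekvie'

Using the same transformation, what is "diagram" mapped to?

Rule — shift every letter 9 places backward in the alphabet (wrapping around), then delete the first 3 characters.
On "diagram": the first step gives "uzrxird", and the second then gives "xird".

xird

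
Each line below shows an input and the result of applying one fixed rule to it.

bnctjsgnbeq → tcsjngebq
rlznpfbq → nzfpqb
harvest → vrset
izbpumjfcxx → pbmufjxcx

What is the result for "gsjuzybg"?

ujyzgb

In each case the input is transformed by: swap each adjacent pair of characters (1↔2, 3↔4, ...), then delete the first 2 characters.
Working it through for "gsjuzybg": intermediate "sgujyzgb", final "ujyzgb".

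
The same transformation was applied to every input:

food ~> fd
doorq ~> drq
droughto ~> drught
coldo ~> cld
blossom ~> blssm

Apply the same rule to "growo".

grw

The transformation: remove every "o".
Doing the same to "growo": "grw".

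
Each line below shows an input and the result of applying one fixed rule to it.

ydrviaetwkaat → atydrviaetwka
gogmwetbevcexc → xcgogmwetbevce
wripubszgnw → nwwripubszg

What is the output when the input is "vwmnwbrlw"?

lwvwmnwbr

Rule — move the last 2 characters to the front (rotate right by 2).
"vwmnwbrlw" → "lwvwmnwbr".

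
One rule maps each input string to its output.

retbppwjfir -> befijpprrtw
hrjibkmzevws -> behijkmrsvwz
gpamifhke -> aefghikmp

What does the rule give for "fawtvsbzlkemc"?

abcefklmstvwz

Rule — sort the characters into alphabetical order.
For "fawtvsbzlkemc" the result is "abcefklmstvwz".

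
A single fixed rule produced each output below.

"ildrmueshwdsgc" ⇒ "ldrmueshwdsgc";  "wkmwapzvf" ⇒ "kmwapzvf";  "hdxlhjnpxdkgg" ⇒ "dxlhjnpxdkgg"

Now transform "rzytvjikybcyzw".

zytvjikybcyzw

Each output is the input with this applied: delete the first character.
So "rzytvjikybcyzw" becomes "zytvjikybcyzw".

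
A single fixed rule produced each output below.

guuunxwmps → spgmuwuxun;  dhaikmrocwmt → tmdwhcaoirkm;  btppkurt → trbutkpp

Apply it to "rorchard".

The transformation: move the last character to the front, then take characters alternately from the front and the back (1st, last, 2nd, 2nd-last, ...).
"rorchard" → "drorchar" → "drraohrc".

drraohrc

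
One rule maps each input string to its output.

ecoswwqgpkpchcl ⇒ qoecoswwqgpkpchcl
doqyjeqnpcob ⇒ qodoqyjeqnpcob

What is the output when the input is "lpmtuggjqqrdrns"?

Rule — prepend "qo".
For "lpmtuggjqqrdrns" the result is "qolpmtuggjqqrdrns".

qolpmtuggjqqrdrns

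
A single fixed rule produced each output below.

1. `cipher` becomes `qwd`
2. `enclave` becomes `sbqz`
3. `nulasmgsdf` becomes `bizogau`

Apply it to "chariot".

The transformation: shift every letter 12 places backward in the alphabet (wrapping around), then delete the last 3 characters.
Starting from "chariot": after the first operation, "qvofwch"; after the second, "qvof".

qvof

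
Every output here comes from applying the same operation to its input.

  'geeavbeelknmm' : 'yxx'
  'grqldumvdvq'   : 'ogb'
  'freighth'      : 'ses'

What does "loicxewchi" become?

nst

Looking at the pairs, the operation is to shift every letter 11 places forward in the alphabet (wrapping around), then keep only the last 3 characters.
Working it through for "loicxewchi": intermediate "wztniphnst", final "nst".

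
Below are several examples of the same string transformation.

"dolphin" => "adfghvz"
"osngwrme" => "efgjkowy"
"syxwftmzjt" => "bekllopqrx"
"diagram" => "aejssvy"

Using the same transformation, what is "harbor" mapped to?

gjjstz

The transformation: shift every letter 8 places backward in the alphabet (wrapping around), then sort the characters into alphabetical order.
Starting from "harbor": after the first operation, "zsjtgj"; after the second, "gjjstz".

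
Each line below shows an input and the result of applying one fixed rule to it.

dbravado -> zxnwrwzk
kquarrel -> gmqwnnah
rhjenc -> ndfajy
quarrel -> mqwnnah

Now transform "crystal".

ynuopwh

What's happening: shift every letter 4 places backward in the alphabet (wrapping around).
For "crystal" the result is "ynuopwh".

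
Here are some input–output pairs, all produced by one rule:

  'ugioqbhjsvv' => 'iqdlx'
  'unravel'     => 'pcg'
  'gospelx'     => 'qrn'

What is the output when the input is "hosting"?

qvp

What's happening: shift every letter 2 places forward in the alphabet (wrapping around), then keep every other character starting from the second (positions 2nd, 4th, 6th, ...).
"hosting" → "jquvkpi" → "qvp".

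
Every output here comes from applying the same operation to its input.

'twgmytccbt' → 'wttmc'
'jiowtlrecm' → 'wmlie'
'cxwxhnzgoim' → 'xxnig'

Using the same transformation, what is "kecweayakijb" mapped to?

The transformation: keep every other character starting from the second (positions 2nd, 4th, 6th, ...), then sort the characters into reverse alphabetical order.
Starting from "kecweayakijb": after the first operation, "ewaaib"; after the second, "wiebaa".

wiebaa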